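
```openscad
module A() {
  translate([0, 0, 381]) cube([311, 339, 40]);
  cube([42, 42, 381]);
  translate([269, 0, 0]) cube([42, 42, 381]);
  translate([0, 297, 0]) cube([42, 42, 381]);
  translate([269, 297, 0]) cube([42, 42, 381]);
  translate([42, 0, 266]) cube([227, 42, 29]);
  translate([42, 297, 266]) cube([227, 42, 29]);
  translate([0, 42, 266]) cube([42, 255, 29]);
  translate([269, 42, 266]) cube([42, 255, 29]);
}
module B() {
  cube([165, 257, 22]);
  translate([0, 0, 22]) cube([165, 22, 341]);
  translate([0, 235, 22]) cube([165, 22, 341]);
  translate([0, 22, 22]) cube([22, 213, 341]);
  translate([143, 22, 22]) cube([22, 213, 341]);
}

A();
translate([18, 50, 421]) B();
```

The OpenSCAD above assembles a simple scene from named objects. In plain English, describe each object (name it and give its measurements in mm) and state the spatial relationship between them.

A is a four-legged stool. The seat is a 311×339×40 mm slab whose top surface is at z = 421 mm; four square legs, each 42×42 mm in cross-section, run from the floor (z = 0) to the underside of the seat, each flush with a corner of the seat. Four stretchers, 42 mm wide and 29 mm tall, connect adjacent legs with their undersides at z = 266 mm, each running between the inner faces of the legs it joins and aligned with the legs' outer faces on the other axis.

B is an open-topped rectangular box: outside dimensions 165×257×363 mm, with a uniform wall and base thickness of 22 mm. The base is a full 165×257 slab on the floor; four walls sit on top of the base. The front and back walls (the −y and +y sides) span the full width; the two side walls fit between them.

The open box is on top of the stool.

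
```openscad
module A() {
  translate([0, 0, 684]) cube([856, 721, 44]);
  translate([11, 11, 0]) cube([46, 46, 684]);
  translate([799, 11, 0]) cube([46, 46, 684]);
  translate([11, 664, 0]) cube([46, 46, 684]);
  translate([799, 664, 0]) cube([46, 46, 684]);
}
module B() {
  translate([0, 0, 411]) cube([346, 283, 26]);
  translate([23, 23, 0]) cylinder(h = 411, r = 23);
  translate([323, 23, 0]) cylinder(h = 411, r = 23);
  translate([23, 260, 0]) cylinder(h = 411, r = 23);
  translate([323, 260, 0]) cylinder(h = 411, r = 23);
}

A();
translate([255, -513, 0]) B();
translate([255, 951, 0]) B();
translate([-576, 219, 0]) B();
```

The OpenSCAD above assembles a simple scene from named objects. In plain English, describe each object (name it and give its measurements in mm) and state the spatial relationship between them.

A is a table with a 856×721 mm rectangular top, 44 mm thick, top surface at z = 728 mm, supported by four 46×46 mm square legs, each inset 11 mm from the nearest pair of top edges, running from the floor.

B is a simple wooden stool: a rectangular seat 346 mm (x) by 283 mm (y), 26 mm thick, top face at z = 437 mm, on four round legs, each 46 mm in diameter. The legs rest on z = 0, each leg's axis is inset half a diameter from the nearest pair of seat edges (so the leg's bounding box is flush with the corner).

Three stools sit around the table at the −y, +y, −x sides.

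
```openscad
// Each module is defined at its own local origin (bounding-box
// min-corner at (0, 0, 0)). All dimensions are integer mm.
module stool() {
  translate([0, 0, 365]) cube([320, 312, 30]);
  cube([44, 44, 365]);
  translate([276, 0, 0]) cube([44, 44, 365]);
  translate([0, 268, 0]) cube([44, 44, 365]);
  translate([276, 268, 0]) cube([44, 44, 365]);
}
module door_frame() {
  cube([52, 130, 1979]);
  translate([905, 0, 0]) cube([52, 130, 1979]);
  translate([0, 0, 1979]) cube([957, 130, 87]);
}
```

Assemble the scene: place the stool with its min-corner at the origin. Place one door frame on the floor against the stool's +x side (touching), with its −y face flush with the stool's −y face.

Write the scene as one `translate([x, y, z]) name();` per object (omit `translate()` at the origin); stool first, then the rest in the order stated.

stool();
translate([320, 0, 0]) door_frame();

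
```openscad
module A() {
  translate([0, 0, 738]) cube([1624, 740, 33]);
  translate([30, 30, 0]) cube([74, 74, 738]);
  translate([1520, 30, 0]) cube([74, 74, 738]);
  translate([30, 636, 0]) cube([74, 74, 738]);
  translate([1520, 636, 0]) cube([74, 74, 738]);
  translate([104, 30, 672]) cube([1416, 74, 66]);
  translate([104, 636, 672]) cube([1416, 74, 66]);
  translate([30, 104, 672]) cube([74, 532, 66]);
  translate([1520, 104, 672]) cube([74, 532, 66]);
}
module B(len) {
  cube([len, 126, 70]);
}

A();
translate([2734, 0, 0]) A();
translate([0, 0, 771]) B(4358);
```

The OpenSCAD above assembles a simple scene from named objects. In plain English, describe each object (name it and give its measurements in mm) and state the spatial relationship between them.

A is a rectangular dining table. The top is 1624×740×33 mm with its upper surface at z = 771 mm. It stands on four 74×74 mm square legs, each inset 30 mm from the nearest pair of top edges, running from the floor to the underside of the top. Four apron rails, 74 mm thick and 66 mm tall, run between adjacent legs with their top edges flush with the underside of the top and their outer faces flush with the legs' outer faces.

B is a rectangular beam 4358 mm long (x), 126 mm deep (y), 70 mm thick (z).

The beam spans the tops of two tables placed 1110 mm apart, resting at z = 771 mm.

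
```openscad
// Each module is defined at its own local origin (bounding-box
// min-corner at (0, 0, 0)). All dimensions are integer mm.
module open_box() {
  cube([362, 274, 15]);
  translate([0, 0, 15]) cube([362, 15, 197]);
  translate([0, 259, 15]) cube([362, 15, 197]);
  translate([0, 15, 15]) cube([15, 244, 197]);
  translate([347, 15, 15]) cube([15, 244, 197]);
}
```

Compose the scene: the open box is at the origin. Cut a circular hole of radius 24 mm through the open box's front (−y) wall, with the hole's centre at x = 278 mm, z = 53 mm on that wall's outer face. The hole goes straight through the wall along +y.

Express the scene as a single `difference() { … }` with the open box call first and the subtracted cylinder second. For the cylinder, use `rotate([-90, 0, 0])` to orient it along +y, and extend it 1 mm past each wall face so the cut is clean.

difference() {
  open_box();
  translate([278, -1, 53]) rotate([-90, 0, 0]) cylinder(h = 17, r = 24);
}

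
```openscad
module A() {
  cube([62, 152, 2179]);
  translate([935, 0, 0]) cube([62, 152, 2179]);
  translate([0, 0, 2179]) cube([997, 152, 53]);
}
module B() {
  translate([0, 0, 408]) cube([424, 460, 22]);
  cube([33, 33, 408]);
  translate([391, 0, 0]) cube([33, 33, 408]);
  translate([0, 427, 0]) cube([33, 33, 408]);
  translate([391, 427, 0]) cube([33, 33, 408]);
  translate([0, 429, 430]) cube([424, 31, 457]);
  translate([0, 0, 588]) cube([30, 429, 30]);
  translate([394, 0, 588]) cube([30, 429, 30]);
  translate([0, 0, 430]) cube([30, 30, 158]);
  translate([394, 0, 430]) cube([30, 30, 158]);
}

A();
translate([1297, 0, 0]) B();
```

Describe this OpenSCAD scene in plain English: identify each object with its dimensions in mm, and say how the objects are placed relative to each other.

A is a door frame. The clear opening is 873 mm wide and 2179 mm high. Two 62 mm wide jambs, 152 mm deep, stand either side of the opening from the floor to the top of the opening. A 53 mm thick head sits across the top of both jambs, spanning the full outside width of the frame.

B is a chair: 424×460 mm seat, 22 mm thick, top at z = 430 mm, on four 33 mm square corner legs flush with the seat edges. A 31 mm thick backrest slab spans the full seat width, extending 457 mm above the seat top, its back face flush with the seat's +y edge. Two armrests of 30×30 mm section run along each side from the seat's front edge to the front of the backrest, top faces 188 mm above the seat top and outer faces flush with the seat's x-edges; a 30×30 mm post under the front of each armrest stands on the seat at the front corner.

The chair is on the floor beside the door frame on its +x side.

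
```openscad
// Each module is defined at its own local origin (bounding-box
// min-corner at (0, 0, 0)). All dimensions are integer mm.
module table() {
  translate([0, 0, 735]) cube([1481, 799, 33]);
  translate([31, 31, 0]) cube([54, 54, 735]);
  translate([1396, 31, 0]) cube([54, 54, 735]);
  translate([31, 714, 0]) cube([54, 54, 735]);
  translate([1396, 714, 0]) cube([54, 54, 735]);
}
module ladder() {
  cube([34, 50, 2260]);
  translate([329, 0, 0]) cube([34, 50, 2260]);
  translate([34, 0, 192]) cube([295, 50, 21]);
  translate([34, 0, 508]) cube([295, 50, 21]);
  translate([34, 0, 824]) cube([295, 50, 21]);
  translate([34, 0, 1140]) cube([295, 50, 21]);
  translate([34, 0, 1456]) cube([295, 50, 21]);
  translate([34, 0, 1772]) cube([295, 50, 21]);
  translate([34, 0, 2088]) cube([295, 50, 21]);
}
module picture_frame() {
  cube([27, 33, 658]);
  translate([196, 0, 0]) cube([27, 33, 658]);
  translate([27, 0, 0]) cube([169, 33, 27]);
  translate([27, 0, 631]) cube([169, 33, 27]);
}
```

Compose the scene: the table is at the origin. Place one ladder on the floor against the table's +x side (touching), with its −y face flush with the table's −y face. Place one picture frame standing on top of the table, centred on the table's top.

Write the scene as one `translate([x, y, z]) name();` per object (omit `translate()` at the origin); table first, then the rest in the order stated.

table();
translate([1481, 0, 0]) ladder();
translate([629, 383, 768]) picture_frame();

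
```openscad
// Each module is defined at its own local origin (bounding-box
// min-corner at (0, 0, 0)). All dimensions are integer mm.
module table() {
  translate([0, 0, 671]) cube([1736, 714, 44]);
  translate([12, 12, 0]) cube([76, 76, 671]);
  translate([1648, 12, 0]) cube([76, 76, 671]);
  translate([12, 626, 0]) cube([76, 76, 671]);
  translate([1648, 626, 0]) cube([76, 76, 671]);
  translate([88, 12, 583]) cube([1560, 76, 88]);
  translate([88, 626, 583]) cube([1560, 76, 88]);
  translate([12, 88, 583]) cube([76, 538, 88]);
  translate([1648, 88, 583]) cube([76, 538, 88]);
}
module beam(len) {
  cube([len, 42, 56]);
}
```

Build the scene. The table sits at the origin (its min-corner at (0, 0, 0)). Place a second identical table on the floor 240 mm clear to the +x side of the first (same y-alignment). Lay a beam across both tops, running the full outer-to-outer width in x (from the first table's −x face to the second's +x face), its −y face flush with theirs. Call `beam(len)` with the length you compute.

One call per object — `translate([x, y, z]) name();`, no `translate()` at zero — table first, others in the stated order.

table();
translate([1976, 0, 0]) table();
translate([0, 0, 715]) beam(3712);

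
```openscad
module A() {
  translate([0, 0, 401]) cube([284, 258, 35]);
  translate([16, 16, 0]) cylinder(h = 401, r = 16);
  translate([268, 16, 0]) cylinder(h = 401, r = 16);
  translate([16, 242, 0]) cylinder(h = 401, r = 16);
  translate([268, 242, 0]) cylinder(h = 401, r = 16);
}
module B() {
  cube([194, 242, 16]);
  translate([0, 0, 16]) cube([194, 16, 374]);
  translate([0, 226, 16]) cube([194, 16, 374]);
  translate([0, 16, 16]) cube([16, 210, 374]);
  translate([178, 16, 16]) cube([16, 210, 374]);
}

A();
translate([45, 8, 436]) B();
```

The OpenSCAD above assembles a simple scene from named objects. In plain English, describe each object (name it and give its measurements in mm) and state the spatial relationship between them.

A is a simple wooden stool: a rectangular seat 284 mm (x) by 258 mm (y), 35 mm thick, top face at z = 436 mm, on four round legs, each 32 mm in diameter. The legs rest on z = 0, each leg's axis is inset half a diameter from the nearest pair of seat edges (so the leg's bounding box is flush with the corner).

B is an open storage box with external size 194×242×390 mm and wall thickness 16 mm (the base is also 16 mm thick). The base covers the whole footprint; the four walls stand on the base, with the y-facing walls full-width and the x-facing walls fitting between their inner faces.

The open box is on top of the stool, centred.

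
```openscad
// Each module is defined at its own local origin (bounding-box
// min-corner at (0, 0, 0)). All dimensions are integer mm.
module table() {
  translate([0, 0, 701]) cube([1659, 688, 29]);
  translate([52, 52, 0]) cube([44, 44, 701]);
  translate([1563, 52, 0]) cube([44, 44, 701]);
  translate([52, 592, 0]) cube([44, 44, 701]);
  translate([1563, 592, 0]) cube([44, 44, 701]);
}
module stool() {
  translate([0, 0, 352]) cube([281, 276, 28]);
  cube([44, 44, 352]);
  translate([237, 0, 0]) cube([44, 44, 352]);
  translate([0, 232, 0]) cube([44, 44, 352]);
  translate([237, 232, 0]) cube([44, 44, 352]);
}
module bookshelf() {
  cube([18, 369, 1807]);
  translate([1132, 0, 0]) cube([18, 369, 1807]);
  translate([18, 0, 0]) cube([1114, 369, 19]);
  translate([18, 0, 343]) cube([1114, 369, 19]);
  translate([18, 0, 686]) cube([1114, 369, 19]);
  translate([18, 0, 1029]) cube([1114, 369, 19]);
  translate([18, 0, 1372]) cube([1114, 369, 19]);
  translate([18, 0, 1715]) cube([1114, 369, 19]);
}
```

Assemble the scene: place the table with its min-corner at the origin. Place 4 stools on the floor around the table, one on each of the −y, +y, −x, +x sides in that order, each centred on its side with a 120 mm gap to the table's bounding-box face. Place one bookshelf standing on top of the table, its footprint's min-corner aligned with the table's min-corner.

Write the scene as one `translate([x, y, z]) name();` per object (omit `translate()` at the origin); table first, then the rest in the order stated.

table();
translate([689, -396, 0]) stool();
translate([689, 808, 0]) stool();
translate([-401, 206, 0]) stool();
translate([1779, 206, 0]) stool();
translate([0, 0, 730]) bookshelf();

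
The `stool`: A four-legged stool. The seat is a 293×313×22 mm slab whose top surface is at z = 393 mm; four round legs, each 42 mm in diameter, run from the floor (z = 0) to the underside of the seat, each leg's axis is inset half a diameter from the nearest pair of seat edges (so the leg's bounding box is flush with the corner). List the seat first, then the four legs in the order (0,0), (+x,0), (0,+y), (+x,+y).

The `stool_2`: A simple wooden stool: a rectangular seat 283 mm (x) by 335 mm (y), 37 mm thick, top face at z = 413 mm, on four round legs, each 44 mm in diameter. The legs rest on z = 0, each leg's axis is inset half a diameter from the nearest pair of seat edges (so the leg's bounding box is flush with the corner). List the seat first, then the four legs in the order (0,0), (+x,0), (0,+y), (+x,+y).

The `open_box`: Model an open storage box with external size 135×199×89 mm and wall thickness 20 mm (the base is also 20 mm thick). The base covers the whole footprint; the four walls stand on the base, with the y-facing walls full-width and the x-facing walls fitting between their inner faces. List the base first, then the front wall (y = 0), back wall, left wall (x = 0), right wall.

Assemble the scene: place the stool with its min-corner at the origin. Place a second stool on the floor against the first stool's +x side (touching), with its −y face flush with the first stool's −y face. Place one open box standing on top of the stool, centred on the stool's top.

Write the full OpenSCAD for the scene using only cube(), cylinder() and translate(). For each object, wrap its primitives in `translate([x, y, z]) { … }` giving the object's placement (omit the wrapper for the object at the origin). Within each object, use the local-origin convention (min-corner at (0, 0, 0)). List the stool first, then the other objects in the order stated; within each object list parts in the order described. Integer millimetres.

translate([0, 0, 371]) cube([293, 313, 22]);
translate([21, 21, 0]) cylinder(h = 371, r = 21);
translate([272, 21, 0]) cylinder(h = 371, r = 21);
translate([21, 292, 0]) cylinder(h = 371, r = 21);
translate([272, 292, 0]) cylinder(h = 371, r = 21);
translate([293, 0, 0]) {
  translate([0, 0, 376]) cube([283, 335, 37]);
  translate([22, 22, 0]) cylinder(h = 376, r = 22);
  translate([261, 22, 0]) cylinder(h = 376, r = 22);
  translate([22, 313, 0]) cylinder(h = 376, r = 22);
  translate([261, 313, 0]) cylinder(h = 376, r = 22);
}
translate([79, 57, 393]) {
  cube([135, 199, 20]);
  translate([0, 0, 20]) cube([135, 20, 69]);
  translate([0, 179, 20]) cube([135, 20, 69]);
  translate([0, 20, 20]) cube([20, 159, 69]);
  translate([115, 20, 20]) cube([20, 159, 69]);
}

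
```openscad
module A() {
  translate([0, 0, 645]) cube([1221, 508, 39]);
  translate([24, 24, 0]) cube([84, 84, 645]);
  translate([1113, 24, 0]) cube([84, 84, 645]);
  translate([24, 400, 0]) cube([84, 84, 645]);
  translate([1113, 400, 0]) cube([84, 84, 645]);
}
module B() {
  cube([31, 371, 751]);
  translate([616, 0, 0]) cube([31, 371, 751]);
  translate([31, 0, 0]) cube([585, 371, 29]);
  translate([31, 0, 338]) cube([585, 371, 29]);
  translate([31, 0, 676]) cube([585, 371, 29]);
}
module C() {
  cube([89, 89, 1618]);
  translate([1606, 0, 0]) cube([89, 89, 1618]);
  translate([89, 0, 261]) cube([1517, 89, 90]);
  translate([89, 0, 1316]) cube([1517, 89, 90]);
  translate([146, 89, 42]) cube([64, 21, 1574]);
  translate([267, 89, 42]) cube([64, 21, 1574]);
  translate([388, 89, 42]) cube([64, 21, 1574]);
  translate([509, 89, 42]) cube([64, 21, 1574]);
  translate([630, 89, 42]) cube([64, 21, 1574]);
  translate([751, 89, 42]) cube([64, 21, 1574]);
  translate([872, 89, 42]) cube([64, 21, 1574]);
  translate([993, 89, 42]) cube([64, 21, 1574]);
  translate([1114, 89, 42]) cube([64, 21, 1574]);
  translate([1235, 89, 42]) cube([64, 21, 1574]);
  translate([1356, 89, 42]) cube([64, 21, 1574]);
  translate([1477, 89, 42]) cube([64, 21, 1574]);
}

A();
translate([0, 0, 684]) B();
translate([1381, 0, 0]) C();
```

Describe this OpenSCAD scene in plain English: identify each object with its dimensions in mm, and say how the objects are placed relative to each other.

A is a table: top 1221 mm (x) × 508 mm (y), 39 mm thick, upper face at z = 684 mm, on four 84×84 mm square legs, each inset 24 mm from the nearest pair of top edges, running from z = 0 to the bottom of the top.

B is an open bookshelf. Two side panels, each 31 mm thick, 371 mm deep and 751 mm tall, stand 647 mm apart (outside-to-outside). Between them sit 3 shelves, each 29 mm thick and 371 mm deep, spanning the full gap between the sides. The bottom shelf rests on the floor (its underside at z = 0) and the clear gap between one shelf's top and the next shelf's underside is 309 mm.

C is a fence section. Two 89×89 mm posts, 1618 mm tall, stand on the floor with a clear span of 1517 mm between their inner faces. Two horizontal rails of 89×90 mm section span the gap between the posts with their undersides at z = 261 mm and z = 1316 mm, flush with the posts' −y face. 12 pickets, each 64 mm wide, 21 mm thick and 1574 mm tall, are fixed to the +y face of the rails with their bottoms at z = 42 mm, evenly spaced across the span with equal gaps (rounded down to the nearest mm) at the −x end and between each pair — any rounding remainder accumulates at the +x end.

The bookshelf is on top of the table. The fence section is on the floor beside the table on its +x side.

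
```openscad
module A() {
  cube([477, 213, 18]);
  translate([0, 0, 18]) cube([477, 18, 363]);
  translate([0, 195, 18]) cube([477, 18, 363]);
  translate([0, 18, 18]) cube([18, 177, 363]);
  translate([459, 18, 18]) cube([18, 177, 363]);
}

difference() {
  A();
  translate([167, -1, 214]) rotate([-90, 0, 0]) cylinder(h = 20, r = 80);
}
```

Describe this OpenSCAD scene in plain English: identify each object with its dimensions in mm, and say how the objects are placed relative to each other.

A is an open storage box with external size 477×213×381 mm and wall thickness 18 mm (the base is also 18 mm thick). The base covers the whole footprint; the four walls stand on the base, with the y-facing walls full-width and the x-facing walls fitting between their inner faces.

The open box has a circular hole of radius 80 mm through its front wall, centred at (x = 167, z = 214).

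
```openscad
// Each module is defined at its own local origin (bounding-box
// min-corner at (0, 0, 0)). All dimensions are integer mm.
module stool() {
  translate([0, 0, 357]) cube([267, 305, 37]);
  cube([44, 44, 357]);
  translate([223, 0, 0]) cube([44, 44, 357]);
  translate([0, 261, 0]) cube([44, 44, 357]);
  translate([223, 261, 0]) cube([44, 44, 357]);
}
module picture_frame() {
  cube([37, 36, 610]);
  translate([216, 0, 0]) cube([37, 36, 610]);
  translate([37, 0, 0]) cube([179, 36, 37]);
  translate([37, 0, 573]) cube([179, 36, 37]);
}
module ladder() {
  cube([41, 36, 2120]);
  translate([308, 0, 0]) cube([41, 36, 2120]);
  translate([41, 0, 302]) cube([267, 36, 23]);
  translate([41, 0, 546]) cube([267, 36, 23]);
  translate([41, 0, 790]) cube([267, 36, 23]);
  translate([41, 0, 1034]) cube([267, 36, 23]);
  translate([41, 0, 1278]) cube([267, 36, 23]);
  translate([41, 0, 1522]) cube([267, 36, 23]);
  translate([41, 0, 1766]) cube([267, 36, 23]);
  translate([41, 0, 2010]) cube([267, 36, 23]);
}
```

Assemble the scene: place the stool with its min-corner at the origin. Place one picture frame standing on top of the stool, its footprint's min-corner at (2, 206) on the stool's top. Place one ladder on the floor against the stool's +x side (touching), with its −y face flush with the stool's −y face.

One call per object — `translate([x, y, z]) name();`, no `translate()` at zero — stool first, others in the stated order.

stool();
translate([2, 206, 394]) picture_frame();
translate([267, 0, 0]) ladder();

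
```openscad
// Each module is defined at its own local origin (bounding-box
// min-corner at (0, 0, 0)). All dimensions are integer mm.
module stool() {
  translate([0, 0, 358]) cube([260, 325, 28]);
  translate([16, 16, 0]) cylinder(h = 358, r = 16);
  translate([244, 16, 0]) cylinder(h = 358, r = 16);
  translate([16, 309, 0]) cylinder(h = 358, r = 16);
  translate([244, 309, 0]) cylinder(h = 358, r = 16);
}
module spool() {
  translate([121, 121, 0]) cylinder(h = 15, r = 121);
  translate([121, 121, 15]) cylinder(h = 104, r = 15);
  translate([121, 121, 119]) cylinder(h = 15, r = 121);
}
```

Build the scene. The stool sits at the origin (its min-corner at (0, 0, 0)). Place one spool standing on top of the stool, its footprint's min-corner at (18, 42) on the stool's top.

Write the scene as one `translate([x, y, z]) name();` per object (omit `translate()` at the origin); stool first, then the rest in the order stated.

stool();
translate([18, 42, 386]) spool();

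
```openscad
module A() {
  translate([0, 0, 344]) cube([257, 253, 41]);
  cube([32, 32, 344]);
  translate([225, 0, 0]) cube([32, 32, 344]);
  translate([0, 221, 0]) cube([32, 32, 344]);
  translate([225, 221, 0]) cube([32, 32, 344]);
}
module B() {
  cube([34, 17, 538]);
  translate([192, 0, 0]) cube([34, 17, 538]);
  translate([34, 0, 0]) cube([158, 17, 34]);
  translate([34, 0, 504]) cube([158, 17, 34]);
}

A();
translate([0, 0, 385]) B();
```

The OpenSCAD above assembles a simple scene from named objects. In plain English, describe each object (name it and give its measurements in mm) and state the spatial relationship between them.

A is a four-legged stool. The seat is 257×253 mm, 41 mm thick, top at z = 385 mm. It stands on four square legs, each 32×32 mm in cross-section, from z = 0 to the seat underside, each flush with a corner of the seat.

B is a rectangular picture frame lying in the x–z plane (depth along y). The opening is 158 mm wide (x) by 470 mm tall (z), surrounded by a border 34 mm wide on all four sides. The frame is 17 mm deep and is made of two full-height vertical stiles with two horizontal rails fitted between them.

The picture frame is on top of the stool.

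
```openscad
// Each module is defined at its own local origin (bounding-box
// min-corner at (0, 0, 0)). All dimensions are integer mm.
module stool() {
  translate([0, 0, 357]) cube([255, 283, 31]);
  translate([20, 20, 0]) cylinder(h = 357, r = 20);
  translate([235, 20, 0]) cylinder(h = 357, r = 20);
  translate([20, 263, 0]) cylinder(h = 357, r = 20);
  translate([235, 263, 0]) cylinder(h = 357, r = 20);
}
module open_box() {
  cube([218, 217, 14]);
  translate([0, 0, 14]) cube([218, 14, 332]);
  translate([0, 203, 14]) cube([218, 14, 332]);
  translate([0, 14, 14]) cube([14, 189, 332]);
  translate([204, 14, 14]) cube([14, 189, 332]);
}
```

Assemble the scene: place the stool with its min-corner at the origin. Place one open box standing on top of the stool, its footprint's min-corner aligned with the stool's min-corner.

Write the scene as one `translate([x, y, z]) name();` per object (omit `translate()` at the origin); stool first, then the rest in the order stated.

stool();
translate([0, 0, 388]) open_box();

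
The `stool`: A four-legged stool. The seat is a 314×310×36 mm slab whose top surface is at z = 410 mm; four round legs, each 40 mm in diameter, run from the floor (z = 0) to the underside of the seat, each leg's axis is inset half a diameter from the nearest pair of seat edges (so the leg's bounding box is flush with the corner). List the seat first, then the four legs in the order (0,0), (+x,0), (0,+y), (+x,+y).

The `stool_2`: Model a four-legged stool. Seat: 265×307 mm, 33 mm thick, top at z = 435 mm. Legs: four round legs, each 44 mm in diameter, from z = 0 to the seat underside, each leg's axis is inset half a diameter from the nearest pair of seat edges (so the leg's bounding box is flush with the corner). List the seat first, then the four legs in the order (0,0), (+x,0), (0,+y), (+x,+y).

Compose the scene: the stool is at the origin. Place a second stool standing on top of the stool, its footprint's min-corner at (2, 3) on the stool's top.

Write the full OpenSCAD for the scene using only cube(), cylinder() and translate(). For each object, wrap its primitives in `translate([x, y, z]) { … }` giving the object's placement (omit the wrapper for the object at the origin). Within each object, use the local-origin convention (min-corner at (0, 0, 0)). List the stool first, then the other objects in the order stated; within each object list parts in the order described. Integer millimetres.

translate([0, 0, 374]) cube([314, 310, 36]);
translate([20, 20, 0]) cylinder(h = 374, r = 20);
translate([294, 20, 0]) cylinder(h = 374, r = 20);
translate([20, 290, 0]) cylinder(h = 374, r = 20);
translate([294, 290, 0]) cylinder(h = 374, r = 20);
translate([2, 3, 410]) {
  translate([0, 0, 402]) cube([265, 307, 33]);
  translate([22, 22, 0]) cylinder(h = 402, r = 22);
  translate([243, 22, 0]) cylinder(h = 402, r = 22);
  translate([22, 285, 0]) cylinder(h = 402, r = 22);
  translate([243, 285, 0]) cylinder(h = 402, r = 22);
}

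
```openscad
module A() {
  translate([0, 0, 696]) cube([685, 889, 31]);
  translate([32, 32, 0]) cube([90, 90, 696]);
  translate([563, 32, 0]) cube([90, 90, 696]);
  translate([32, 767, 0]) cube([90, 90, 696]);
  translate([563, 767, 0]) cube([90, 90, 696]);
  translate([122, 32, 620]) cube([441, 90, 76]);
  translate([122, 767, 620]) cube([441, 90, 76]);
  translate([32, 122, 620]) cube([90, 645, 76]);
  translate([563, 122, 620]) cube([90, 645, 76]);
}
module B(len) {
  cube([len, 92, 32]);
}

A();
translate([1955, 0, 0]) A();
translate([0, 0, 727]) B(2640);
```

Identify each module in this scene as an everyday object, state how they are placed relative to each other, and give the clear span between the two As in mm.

Second table starts at x = 1955; first ends at x = 685; clear span = 1955 − 685 = 1270 mm.

A is a table. B is a beam. A beam spans the tops of two tables. The clear span between the two tables is 1270 mm.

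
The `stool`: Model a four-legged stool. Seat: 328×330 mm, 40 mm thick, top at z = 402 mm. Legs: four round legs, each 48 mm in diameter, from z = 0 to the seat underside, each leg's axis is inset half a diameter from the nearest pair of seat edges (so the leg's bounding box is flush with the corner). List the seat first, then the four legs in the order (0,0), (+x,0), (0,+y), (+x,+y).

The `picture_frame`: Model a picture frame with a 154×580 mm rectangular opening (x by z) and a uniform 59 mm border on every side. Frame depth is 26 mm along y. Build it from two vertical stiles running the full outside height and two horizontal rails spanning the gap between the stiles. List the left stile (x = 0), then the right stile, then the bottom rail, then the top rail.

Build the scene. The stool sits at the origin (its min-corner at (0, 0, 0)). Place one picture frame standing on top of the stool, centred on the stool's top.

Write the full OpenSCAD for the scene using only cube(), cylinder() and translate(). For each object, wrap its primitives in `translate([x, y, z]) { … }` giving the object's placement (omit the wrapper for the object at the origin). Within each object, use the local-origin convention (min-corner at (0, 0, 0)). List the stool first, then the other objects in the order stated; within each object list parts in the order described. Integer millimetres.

translate([0, 0, 362]) cube([328, 330, 40]);
translate([24, 24, 0]) cylinder(h = 362, r = 24);
translate([304, 24, 0]) cylinder(h = 362, r = 24);
translate([24, 306, 0]) cylinder(h = 362, r = 24);
translate([304, 306, 0]) cylinder(h = 362, r = 24);
translate([28, 152, 402]) {
  cube([59, 26, 698]);
  translate([213, 0, 0]) cube([59, 26, 698]);
  translate([59, 0, 0]) cube([154, 26, 59]);
  translate([59, 0, 639]) cube([154, 26, 59]);
}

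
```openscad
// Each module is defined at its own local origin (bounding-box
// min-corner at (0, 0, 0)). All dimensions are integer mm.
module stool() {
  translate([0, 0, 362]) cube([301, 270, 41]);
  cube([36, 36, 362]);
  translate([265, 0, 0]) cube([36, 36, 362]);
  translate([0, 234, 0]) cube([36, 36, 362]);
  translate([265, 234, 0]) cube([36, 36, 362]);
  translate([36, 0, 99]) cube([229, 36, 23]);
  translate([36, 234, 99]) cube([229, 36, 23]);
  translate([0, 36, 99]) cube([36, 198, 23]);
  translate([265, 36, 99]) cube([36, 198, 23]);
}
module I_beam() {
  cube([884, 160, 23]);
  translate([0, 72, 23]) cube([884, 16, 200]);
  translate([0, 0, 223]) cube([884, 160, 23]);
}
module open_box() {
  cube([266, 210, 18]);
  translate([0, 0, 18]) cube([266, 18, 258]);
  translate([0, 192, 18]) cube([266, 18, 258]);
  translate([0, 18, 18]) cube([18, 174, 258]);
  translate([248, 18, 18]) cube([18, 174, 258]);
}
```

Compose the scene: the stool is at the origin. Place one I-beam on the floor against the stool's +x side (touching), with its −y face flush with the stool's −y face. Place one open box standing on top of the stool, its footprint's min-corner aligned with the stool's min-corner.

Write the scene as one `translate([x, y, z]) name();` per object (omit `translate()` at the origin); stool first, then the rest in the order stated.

stool();
translate([301, 0, 0]) I_beam();
translate([0, 0, 403]) open_box();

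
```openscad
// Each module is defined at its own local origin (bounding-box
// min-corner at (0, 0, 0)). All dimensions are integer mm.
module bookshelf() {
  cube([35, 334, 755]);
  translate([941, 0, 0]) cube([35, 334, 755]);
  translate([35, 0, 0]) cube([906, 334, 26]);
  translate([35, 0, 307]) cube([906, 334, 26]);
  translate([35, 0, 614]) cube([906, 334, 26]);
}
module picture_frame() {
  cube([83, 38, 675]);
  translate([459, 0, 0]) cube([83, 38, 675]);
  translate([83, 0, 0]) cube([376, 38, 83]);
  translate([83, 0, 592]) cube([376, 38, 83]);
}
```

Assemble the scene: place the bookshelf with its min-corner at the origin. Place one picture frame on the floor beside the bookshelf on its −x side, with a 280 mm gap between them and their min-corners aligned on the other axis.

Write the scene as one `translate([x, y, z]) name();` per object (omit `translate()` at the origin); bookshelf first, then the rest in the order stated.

bookshelf();
translate([-822, 0, 0]) picture_frame();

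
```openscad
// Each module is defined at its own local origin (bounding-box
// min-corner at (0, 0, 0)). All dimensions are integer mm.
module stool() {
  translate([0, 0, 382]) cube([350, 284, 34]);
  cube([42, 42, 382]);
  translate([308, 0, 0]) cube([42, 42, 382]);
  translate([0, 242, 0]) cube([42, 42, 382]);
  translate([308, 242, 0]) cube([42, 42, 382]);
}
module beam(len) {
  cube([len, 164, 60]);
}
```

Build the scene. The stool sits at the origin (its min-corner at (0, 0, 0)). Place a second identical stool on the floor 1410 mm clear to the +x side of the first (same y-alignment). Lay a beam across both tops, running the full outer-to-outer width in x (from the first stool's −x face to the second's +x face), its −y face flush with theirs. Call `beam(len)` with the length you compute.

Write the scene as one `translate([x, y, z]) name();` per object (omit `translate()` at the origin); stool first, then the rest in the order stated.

stool();
translate([1760, 0, 0]) stool();
translate([0, 0, 416]) beam(2110);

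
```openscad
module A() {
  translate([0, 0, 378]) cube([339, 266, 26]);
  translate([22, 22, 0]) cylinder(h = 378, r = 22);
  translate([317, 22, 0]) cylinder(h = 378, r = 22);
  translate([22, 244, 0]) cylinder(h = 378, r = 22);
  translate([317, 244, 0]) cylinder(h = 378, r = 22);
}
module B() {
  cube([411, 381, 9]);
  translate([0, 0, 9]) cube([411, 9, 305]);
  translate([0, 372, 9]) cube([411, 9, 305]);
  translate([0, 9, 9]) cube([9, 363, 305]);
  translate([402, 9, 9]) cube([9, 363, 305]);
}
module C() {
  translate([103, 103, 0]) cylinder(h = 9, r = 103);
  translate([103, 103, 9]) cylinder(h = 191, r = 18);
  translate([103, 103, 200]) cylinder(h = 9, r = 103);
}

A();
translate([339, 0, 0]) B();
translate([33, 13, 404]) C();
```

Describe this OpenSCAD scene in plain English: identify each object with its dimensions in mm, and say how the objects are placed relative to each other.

A is a simple wooden stool: a rectangular seat 339 mm (x) by 266 mm (y), 26 mm thick, top face at z = 404 mm, on four round legs, each 44 mm in diameter. The legs rest on z = 0, each leg's axis is inset half a diameter from the nearest pair of seat edges (so the leg's bounding box is flush with the corner).

B is an open storage box with external size 411×381×314 mm and wall thickness 9 mm (the base is also 9 mm thick). The base covers the whole footprint; the four walls stand on the base, with the y-facing walls full-width and the x-facing walls fitting between their inner faces.

C is a spool: two coaxial disc flanges of radius 103 mm and thickness 9 mm, joined by a core cylinder of radius 18 mm and height 191 mm. The lower flange rests on z = 0 and the three cylinders share a vertical axis.

The open box is against the stool's +x side, with their −y faces flush. The spool is on top of the stool.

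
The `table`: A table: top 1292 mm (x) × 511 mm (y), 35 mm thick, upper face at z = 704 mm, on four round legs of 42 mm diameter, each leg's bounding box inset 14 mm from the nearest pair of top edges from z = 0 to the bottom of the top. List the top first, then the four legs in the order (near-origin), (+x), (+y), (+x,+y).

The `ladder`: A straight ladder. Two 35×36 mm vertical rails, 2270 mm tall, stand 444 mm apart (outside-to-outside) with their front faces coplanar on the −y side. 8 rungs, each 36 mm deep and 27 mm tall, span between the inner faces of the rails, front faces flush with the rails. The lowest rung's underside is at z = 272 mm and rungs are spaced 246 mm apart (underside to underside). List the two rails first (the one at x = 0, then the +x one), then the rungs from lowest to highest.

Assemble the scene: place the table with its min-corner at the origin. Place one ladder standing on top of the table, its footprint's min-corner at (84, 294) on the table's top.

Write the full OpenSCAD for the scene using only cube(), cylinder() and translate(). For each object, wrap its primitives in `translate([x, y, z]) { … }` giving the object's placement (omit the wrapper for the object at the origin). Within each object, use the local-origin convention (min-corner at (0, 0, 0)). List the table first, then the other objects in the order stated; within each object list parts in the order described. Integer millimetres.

translate([0, 0, 669]) cube([1292, 511, 35]);
translate([35, 35, 0]) cylinder(h = 669, r = 21);
translate([1257, 35, 0]) cylinder(h = 669, r = 21);
translate([35, 476, 0]) cylinder(h = 669, r = 21);
translate([1257, 476, 0]) cylinder(h = 669, r = 21);
translate([84, 294, 704]) {
  cube([35, 36, 2270]);
  translate([409, 0, 0]) cube([35, 36, 2270]);
  translate([35, 0, 272]) cube([374, 36, 27]);
  translate([35, 0, 518]) cube([374, 36, 27]);
  translate([35, 0, 764]) cube([374, 36, 27]);
  translate([35, 0, 1010]) cube([374, 36, 27]);
  translate([35, 0, 1256]) cube([374, 36, 27]);
  translate([35, 0, 1502]) cube([374, 36, 27]);
  translate([35, 0, 1748]) cube([374, 36, 27]);
  translate([35, 0, 1994]) cube([374, 36, 27]);
}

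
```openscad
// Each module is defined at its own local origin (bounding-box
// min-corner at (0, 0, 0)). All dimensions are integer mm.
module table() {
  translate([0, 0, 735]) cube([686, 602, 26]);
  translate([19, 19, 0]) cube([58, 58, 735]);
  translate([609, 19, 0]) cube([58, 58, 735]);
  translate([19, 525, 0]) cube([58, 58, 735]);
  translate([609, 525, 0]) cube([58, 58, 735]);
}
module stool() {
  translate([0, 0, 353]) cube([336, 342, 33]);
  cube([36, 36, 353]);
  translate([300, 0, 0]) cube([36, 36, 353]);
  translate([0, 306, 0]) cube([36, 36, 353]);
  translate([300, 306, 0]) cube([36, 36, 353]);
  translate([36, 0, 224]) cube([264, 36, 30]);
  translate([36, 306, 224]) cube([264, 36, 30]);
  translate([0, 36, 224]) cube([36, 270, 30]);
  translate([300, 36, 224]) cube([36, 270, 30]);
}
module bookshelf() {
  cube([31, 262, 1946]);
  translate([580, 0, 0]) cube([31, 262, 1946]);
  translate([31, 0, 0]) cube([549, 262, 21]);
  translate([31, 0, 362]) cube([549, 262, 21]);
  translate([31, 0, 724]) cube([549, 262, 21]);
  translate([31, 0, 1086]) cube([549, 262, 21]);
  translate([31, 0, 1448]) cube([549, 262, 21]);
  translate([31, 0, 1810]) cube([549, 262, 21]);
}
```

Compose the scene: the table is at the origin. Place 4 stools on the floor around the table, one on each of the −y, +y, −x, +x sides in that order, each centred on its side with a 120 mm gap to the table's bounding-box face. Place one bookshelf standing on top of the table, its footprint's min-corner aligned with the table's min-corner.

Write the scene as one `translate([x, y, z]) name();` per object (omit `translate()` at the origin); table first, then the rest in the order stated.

table();
translate([175, -462, 0]) stool();
translate([175, 722, 0]) stool();
translate([-456, 130, 0]) stool();
translate([806, 130, 0]) stool();
translate([0, 0, 761]) bookshelf();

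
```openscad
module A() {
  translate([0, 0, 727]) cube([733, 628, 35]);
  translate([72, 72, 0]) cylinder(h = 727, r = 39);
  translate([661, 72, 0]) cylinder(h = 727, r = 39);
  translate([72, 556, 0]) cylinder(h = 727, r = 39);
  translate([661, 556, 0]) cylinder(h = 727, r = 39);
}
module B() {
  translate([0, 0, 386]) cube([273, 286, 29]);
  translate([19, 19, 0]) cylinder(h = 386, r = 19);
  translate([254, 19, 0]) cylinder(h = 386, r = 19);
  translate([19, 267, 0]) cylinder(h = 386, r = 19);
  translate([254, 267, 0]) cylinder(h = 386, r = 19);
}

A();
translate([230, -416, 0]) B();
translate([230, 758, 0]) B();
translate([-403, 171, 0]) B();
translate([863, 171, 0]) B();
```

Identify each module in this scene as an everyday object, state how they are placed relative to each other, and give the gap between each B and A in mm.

Each stool's nearest face is 130 mm from the table's bounding box.

A is a table. B is a stool. Four stools sit around the table at the −y, +y, −x, +x sides. The gap between each stool and the table is 130 mm.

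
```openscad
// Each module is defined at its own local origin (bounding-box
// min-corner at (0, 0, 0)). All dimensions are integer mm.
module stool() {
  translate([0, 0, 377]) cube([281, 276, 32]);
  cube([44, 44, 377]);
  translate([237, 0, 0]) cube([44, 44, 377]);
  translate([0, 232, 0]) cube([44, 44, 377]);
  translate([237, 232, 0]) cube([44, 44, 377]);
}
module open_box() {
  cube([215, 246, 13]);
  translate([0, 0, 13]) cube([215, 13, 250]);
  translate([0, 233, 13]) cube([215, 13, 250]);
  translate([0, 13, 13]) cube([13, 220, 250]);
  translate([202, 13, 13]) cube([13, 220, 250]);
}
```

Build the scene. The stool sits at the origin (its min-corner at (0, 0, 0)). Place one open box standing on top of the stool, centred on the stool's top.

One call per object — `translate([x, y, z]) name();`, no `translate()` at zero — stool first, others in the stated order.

stool();
translate([33, 15, 409]) open_box();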